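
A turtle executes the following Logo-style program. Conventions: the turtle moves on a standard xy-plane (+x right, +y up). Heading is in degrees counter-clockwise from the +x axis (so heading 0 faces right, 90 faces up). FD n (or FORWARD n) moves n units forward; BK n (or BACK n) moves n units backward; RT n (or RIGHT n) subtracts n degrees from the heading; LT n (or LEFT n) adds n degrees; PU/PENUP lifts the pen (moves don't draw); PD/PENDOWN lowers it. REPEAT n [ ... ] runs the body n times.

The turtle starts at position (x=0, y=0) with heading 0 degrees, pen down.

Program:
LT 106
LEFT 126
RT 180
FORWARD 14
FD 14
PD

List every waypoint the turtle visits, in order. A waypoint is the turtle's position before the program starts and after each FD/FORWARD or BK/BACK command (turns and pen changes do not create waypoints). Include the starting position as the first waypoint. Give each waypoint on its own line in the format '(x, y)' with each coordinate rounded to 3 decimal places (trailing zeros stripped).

Executing turtle program step by step:
Start: pos=(0,0), heading=0, pen down
LT 106: heading 0 -> 106
LT 126: heading 106 -> 232
RT 180: heading 232 -> 52
FD 14: (0,0) -> (8.619,11.032) [heading=52, draw]
FD 14: (8.619,11.032) -> (17.239,22.064) [heading=52, draw]
PD: pen down
Final: pos=(17.239,22.064), heading=52, 2 segment(s) drawn
Waypoints (3 total):
(0, 0)
(8.619, 11.032)
(17.239, 22.064)

Answer: (0, 0)
(8.619, 11.032)
(17.239, 22.064)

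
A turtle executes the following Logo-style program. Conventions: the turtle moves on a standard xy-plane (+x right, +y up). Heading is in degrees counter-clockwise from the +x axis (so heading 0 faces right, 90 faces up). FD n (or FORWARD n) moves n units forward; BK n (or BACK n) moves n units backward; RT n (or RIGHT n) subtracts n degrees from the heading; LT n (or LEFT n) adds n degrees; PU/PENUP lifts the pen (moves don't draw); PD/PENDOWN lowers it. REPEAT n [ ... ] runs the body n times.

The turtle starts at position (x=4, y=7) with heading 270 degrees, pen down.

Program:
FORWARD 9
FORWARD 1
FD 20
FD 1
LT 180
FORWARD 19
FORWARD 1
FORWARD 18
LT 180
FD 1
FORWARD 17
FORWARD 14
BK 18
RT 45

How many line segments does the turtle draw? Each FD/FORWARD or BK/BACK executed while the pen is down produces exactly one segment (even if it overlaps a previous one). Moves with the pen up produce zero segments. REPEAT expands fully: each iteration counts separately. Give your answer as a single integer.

Executing turtle program step by step:
Start: pos=(4,7), heading=270, pen down
FD 9: (4,7) -> (4,-2) [heading=270, draw]
FD 1: (4,-2) -> (4,-3) [heading=270, draw]
FD 20: (4,-3) -> (4,-23) [heading=270, draw]
FD 1: (4,-23) -> (4,-24) [heading=270, draw]
LT 180: heading 270 -> 90
FD 19: (4,-24) -> (4,-5) [heading=90, draw]
FD 1: (4,-5) -> (4,-4) [heading=90, draw]
FD 18: (4,-4) -> (4,14) [heading=90, draw]
LT 180: heading 90 -> 270
FD 1: (4,14) -> (4,13) [heading=270, draw]
FD 17: (4,13) -> (4,-4) [heading=270, draw]
FD 14: (4,-4) -> (4,-18) [heading=270, draw]
BK 18: (4,-18) -> (4,0) [heading=270, draw]
RT 45: heading 270 -> 225
Final: pos=(4,0), heading=225, 11 segment(s) drawn
Segments drawn: 11

Answer: 11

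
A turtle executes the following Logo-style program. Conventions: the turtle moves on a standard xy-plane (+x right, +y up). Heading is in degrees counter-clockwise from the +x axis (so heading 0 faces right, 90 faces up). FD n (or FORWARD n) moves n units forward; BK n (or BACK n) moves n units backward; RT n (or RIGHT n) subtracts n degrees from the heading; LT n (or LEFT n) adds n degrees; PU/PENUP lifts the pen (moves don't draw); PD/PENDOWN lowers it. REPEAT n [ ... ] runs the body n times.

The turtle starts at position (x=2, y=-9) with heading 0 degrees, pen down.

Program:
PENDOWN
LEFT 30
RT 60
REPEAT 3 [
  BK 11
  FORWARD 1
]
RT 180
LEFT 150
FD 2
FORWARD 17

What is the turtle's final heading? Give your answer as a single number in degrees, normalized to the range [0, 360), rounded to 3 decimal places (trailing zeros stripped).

Executing turtle program step by step:
Start: pos=(2,-9), heading=0, pen down
PD: pen down
LT 30: heading 0 -> 30
RT 60: heading 30 -> 330
REPEAT 3 [
  -- iteration 1/3 --
  BK 11: (2,-9) -> (-7.526,-3.5) [heading=330, draw]
  FD 1: (-7.526,-3.5) -> (-6.66,-4) [heading=330, draw]
  -- iteration 2/3 --
  BK 11: (-6.66,-4) -> (-16.187,1.5) [heading=330, draw]
  FD 1: (-16.187,1.5) -> (-15.321,1) [heading=330, draw]
  -- iteration 3/3 --
  BK 11: (-15.321,1) -> (-24.847,6.5) [heading=330, draw]
  FD 1: (-24.847,6.5) -> (-23.981,6) [heading=330, draw]
]
RT 180: heading 330 -> 150
LT 150: heading 150 -> 300
FD 2: (-23.981,6) -> (-22.981,4.268) [heading=300, draw]
FD 17: (-22.981,4.268) -> (-14.481,-10.454) [heading=300, draw]
Final: pos=(-14.481,-10.454), heading=300, 8 segment(s) drawn

Answer: 300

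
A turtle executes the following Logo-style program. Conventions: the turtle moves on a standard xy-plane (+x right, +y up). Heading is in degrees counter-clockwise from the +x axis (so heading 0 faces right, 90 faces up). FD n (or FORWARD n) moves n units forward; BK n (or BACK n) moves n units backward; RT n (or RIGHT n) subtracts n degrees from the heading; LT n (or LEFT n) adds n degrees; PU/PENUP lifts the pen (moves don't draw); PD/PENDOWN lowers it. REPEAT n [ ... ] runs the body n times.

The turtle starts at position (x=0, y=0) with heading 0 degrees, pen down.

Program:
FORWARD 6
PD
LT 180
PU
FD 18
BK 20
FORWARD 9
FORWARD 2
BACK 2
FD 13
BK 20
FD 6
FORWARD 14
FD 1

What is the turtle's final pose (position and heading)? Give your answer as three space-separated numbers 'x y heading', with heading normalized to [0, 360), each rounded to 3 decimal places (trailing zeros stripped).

Executing turtle program step by step:
Start: pos=(0,0), heading=0, pen down
FD 6: (0,0) -> (6,0) [heading=0, draw]
PD: pen down
LT 180: heading 0 -> 180
PU: pen up
FD 18: (6,0) -> (-12,0) [heading=180, move]
BK 20: (-12,0) -> (8,0) [heading=180, move]
FD 9: (8,0) -> (-1,0) [heading=180, move]
FD 2: (-1,0) -> (-3,0) [heading=180, move]
BK 2: (-3,0) -> (-1,0) [heading=180, move]
FD 13: (-1,0) -> (-14,0) [heading=180, move]
BK 20: (-14,0) -> (6,0) [heading=180, move]
FD 6: (6,0) -> (0,0) [heading=180, move]
FD 14: (0,0) -> (-14,0) [heading=180, move]
FD 1: (-14,0) -> (-15,0) [heading=180, move]
Final: pos=(-15,0), heading=180, 1 segment(s) drawn

Answer: -15 0 180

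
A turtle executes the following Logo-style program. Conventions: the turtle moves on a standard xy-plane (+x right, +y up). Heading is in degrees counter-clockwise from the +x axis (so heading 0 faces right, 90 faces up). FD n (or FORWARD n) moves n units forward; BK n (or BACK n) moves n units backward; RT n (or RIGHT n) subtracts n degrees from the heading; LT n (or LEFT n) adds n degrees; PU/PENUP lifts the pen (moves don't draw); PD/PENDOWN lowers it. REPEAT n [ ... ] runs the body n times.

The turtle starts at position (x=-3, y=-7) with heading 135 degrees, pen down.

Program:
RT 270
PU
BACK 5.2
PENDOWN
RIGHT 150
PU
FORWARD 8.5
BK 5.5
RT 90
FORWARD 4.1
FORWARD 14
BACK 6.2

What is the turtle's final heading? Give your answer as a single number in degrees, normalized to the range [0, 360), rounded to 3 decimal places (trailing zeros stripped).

Answer: 345

Derivation:
Executing turtle program step by step:
Start: pos=(-3,-7), heading=135, pen down
RT 270: heading 135 -> 225
PU: pen up
BK 5.2: (-3,-7) -> (0.677,-3.323) [heading=225, move]
PD: pen down
RT 150: heading 225 -> 75
PU: pen up
FD 8.5: (0.677,-3.323) -> (2.877,4.887) [heading=75, move]
BK 5.5: (2.877,4.887) -> (1.453,-0.425) [heading=75, move]
RT 90: heading 75 -> 345
FD 4.1: (1.453,-0.425) -> (5.414,-1.486) [heading=345, move]
FD 14: (5.414,-1.486) -> (18.937,-5.11) [heading=345, move]
BK 6.2: (18.937,-5.11) -> (12.948,-3.505) [heading=345, move]
Final: pos=(12.948,-3.505), heading=345, 0 segment(s) drawn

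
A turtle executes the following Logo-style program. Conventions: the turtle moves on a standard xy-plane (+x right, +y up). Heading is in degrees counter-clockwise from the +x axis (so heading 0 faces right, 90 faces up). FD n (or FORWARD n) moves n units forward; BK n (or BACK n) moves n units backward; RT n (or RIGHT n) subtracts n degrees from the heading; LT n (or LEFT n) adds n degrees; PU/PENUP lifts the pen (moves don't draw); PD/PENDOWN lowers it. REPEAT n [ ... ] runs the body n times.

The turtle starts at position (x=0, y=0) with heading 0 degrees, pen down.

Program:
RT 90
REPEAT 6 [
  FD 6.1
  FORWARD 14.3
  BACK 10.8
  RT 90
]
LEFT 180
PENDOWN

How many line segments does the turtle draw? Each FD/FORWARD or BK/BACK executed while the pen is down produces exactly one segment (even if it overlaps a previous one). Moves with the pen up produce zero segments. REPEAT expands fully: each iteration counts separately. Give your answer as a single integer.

Answer: 18

Derivation:
Executing turtle program step by step:
Start: pos=(0,0), heading=0, pen down
RT 90: heading 0 -> 270
REPEAT 6 [
  -- iteration 1/6 --
  FD 6.1: (0,0) -> (0,-6.1) [heading=270, draw]
  FD 14.3: (0,-6.1) -> (0,-20.4) [heading=270, draw]
  BK 10.8: (0,-20.4) -> (0,-9.6) [heading=270, draw]
  RT 90: heading 270 -> 180
  -- iteration 2/6 --
  FD 6.1: (0,-9.6) -> (-6.1,-9.6) [heading=180, draw]
  FD 14.3: (-6.1,-9.6) -> (-20.4,-9.6) [heading=180, draw]
  BK 10.8: (-20.4,-9.6) -> (-9.6,-9.6) [heading=180, draw]
  RT 90: heading 180 -> 90
  -- iteration 3/6 --
  FD 6.1: (-9.6,-9.6) -> (-9.6,-3.5) [heading=90, draw]
  FD 14.3: (-9.6,-3.5) -> (-9.6,10.8) [heading=90, draw]
  BK 10.8: (-9.6,10.8) -> (-9.6,0) [heading=90, draw]
  RT 90: heading 90 -> 0
  -- iteration 4/6 --
  FD 6.1: (-9.6,0) -> (-3.5,0) [heading=0, draw]
  FD 14.3: (-3.5,0) -> (10.8,0) [heading=0, draw]
  BK 10.8: (10.8,0) -> (0,0) [heading=0, draw]
  RT 90: heading 0 -> 270
  -- iteration 5/6 --
  FD 6.1: (0,0) -> (0,-6.1) [heading=270, draw]
  FD 14.3: (0,-6.1) -> (0,-20.4) [heading=270, draw]
  BK 10.8: (0,-20.4) -> (0,-9.6) [heading=270, draw]
  RT 90: heading 270 -> 180
  -- iteration 6/6 --
  FD 6.1: (0,-9.6) -> (-6.1,-9.6) [heading=180, draw]
  FD 14.3: (-6.1,-9.6) -> (-20.4,-9.6) [heading=180, draw]
  BK 10.8: (-20.4,-9.6) -> (-9.6,-9.6) [heading=180, draw]
  RT 90: heading 180 -> 90
]
LT 180: heading 90 -> 270
PD: pen down
Final: pos=(-9.6,-9.6), heading=270, 18 segment(s) drawn
Segments drawn: 18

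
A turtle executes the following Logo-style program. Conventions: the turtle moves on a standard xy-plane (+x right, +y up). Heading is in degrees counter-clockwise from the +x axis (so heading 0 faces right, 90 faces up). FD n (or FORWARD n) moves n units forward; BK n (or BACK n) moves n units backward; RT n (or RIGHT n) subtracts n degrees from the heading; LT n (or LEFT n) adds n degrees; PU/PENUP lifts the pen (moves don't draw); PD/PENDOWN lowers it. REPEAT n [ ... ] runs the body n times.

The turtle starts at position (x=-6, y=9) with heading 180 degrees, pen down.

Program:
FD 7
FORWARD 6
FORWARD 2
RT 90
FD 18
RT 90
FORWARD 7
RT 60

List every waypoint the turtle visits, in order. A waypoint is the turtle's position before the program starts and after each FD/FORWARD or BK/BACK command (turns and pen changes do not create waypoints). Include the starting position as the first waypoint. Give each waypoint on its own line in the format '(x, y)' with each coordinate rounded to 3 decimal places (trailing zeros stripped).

Answer: (-6, 9)
(-13, 9)
(-19, 9)
(-21, 9)
(-21, 27)
(-14, 27)

Derivation:
Executing turtle program step by step:
Start: pos=(-6,9), heading=180, pen down
FD 7: (-6,9) -> (-13,9) [heading=180, draw]
FD 6: (-13,9) -> (-19,9) [heading=180, draw]
FD 2: (-19,9) -> (-21,9) [heading=180, draw]
RT 90: heading 180 -> 90
FD 18: (-21,9) -> (-21,27) [heading=90, draw]
RT 90: heading 90 -> 0
FD 7: (-21,27) -> (-14,27) [heading=0, draw]
RT 60: heading 0 -> 300
Final: pos=(-14,27), heading=300, 5 segment(s) drawn
Waypoints (6 total):
(-6, 9)
(-13, 9)
(-19, 9)
(-21, 9)
(-21, 27)
(-14, 27)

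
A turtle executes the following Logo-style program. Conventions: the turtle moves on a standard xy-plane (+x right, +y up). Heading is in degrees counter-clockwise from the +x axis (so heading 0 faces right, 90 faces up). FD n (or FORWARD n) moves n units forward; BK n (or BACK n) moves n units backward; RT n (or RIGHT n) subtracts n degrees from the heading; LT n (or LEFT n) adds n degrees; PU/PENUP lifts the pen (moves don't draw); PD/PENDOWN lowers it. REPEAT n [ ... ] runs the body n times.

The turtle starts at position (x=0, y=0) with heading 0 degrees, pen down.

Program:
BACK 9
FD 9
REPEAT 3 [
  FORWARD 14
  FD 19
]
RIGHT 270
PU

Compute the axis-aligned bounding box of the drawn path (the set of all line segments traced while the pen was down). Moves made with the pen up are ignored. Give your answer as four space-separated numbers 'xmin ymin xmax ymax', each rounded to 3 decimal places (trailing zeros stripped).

Executing turtle program step by step:
Start: pos=(0,0), heading=0, pen down
BK 9: (0,0) -> (-9,0) [heading=0, draw]
FD 9: (-9,0) -> (0,0) [heading=0, draw]
REPEAT 3 [
  -- iteration 1/3 --
  FD 14: (0,0) -> (14,0) [heading=0, draw]
  FD 19: (14,0) -> (33,0) [heading=0, draw]
  -- iteration 2/3 --
  FD 14: (33,0) -> (47,0) [heading=0, draw]
  FD 19: (47,0) -> (66,0) [heading=0, draw]
  -- iteration 3/3 --
  FD 14: (66,0) -> (80,0) [heading=0, draw]
  FD 19: (80,0) -> (99,0) [heading=0, draw]
]
RT 270: heading 0 -> 90
PU: pen up
Final: pos=(99,0), heading=90, 8 segment(s) drawn

Segment endpoints: x in {-9, 0, 14, 33, 47, 66, 80, 99}, y in {0}
xmin=-9, ymin=0, xmax=99, ymax=0

Answer: -9 0 99 0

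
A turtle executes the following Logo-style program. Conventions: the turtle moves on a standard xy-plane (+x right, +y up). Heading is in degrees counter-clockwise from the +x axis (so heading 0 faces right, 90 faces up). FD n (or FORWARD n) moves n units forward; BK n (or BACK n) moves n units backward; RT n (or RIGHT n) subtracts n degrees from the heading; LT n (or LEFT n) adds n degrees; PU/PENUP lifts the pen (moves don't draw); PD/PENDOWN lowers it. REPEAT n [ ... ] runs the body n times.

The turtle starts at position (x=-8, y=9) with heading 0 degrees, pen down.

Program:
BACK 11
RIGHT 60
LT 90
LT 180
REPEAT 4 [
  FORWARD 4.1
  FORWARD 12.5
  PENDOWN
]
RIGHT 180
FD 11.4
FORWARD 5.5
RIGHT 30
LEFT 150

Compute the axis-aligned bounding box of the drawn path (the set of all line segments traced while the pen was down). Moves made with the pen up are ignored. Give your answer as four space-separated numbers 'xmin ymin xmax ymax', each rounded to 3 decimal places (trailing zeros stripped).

Answer: -76.504 -24.2 -8 9

Derivation:
Executing turtle program step by step:
Start: pos=(-8,9), heading=0, pen down
BK 11: (-8,9) -> (-19,9) [heading=0, draw]
RT 60: heading 0 -> 300
LT 90: heading 300 -> 30
LT 180: heading 30 -> 210
REPEAT 4 [
  -- iteration 1/4 --
  FD 4.1: (-19,9) -> (-22.551,6.95) [heading=210, draw]
  FD 12.5: (-22.551,6.95) -> (-33.376,0.7) [heading=210, draw]
  PD: pen down
  -- iteration 2/4 --
  FD 4.1: (-33.376,0.7) -> (-36.927,-1.35) [heading=210, draw]
  FD 12.5: (-36.927,-1.35) -> (-47.752,-7.6) [heading=210, draw]
  PD: pen down
  -- iteration 3/4 --
  FD 4.1: (-47.752,-7.6) -> (-51.303,-9.65) [heading=210, draw]
  FD 12.5: (-51.303,-9.65) -> (-62.128,-15.9) [heading=210, draw]
  PD: pen down
  -- iteration 4/4 --
  FD 4.1: (-62.128,-15.9) -> (-65.679,-17.95) [heading=210, draw]
  FD 12.5: (-65.679,-17.95) -> (-76.504,-24.2) [heading=210, draw]
  PD: pen down
]
RT 180: heading 210 -> 30
FD 11.4: (-76.504,-24.2) -> (-66.631,-18.5) [heading=30, draw]
FD 5.5: (-66.631,-18.5) -> (-61.868,-15.75) [heading=30, draw]
RT 30: heading 30 -> 0
LT 150: heading 0 -> 150
Final: pos=(-61.868,-15.75), heading=150, 11 segment(s) drawn

Segment endpoints: x in {-76.504, -66.631, -65.679, -62.128, -61.868, -51.303, -47.752, -36.927, -33.376, -22.551, -19, -8}, y in {-24.2, -18.5, -17.95, -15.9, -15.75, -9.65, -7.6, -1.35, 0.7, 6.95, 9}
xmin=-76.504, ymin=-24.2, xmax=-8, ymax=9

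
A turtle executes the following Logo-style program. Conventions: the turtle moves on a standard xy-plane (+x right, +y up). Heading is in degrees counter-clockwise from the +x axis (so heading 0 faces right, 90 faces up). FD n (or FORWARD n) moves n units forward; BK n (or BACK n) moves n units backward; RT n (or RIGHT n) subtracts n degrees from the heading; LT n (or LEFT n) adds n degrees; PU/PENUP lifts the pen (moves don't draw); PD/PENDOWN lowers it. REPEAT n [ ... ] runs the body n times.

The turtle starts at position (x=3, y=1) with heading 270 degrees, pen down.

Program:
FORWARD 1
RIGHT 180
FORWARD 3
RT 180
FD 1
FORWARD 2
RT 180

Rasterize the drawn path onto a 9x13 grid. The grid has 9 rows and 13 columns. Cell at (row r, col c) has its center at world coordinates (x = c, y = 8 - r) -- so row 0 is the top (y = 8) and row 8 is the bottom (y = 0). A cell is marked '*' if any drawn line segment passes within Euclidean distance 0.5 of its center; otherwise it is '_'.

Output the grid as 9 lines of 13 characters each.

Segment 0: (3,1) -> (3,0)
Segment 1: (3,0) -> (3,3)
Segment 2: (3,3) -> (3,2)
Segment 3: (3,2) -> (3,0)

Answer: _____________
_____________
_____________
_____________
_____________
___*_________
___*_________
___*_________
___*_________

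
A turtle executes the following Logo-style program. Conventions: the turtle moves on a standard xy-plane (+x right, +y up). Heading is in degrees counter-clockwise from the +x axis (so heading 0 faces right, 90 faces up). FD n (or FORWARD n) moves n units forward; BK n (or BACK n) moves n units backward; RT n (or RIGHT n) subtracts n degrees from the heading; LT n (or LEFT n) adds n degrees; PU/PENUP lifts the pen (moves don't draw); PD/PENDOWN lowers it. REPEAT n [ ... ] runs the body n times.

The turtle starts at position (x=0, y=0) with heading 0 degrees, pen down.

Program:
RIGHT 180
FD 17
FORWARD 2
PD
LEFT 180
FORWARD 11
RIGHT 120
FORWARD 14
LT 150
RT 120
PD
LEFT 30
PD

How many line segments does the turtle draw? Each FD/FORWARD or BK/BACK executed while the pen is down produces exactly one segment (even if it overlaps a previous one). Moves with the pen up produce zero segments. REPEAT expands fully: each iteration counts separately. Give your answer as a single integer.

Executing turtle program step by step:
Start: pos=(0,0), heading=0, pen down
RT 180: heading 0 -> 180
FD 17: (0,0) -> (-17,0) [heading=180, draw]
FD 2: (-17,0) -> (-19,0) [heading=180, draw]
PD: pen down
LT 180: heading 180 -> 0
FD 11: (-19,0) -> (-8,0) [heading=0, draw]
RT 120: heading 0 -> 240
FD 14: (-8,0) -> (-15,-12.124) [heading=240, draw]
LT 150: heading 240 -> 30
RT 120: heading 30 -> 270
PD: pen down
LT 30: heading 270 -> 300
PD: pen down
Final: pos=(-15,-12.124), heading=300, 4 segment(s) drawn
Segments drawn: 4

Answer: 4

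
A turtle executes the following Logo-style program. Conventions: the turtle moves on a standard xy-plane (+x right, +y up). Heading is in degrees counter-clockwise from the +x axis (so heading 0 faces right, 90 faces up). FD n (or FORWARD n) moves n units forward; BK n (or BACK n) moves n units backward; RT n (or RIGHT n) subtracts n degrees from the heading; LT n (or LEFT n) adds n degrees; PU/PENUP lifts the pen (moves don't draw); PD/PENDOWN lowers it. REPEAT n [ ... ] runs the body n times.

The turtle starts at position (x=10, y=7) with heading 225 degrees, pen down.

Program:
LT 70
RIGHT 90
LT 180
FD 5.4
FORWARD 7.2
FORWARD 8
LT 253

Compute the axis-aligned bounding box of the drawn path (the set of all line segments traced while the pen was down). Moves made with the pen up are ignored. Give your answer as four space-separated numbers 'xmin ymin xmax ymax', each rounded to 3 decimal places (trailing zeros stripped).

Executing turtle program step by step:
Start: pos=(10,7), heading=225, pen down
LT 70: heading 225 -> 295
RT 90: heading 295 -> 205
LT 180: heading 205 -> 25
FD 5.4: (10,7) -> (14.894,9.282) [heading=25, draw]
FD 7.2: (14.894,9.282) -> (21.419,12.325) [heading=25, draw]
FD 8: (21.419,12.325) -> (28.67,15.706) [heading=25, draw]
LT 253: heading 25 -> 278
Final: pos=(28.67,15.706), heading=278, 3 segment(s) drawn

Segment endpoints: x in {10, 14.894, 21.419, 28.67}, y in {7, 9.282, 12.325, 15.706}
xmin=10, ymin=7, xmax=28.67, ymax=15.706

Answer: 10 7 28.67 15.706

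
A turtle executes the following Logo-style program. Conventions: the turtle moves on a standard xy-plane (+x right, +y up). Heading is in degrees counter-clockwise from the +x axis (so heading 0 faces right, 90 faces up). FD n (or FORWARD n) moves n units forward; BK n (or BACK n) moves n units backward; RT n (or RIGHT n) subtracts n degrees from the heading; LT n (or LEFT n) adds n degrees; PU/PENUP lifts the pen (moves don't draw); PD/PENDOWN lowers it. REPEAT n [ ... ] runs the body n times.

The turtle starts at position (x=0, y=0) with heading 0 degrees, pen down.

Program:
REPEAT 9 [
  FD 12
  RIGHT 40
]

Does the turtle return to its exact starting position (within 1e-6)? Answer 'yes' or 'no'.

Answer: yes

Derivation:
Executing turtle program step by step:
Start: pos=(0,0), heading=0, pen down
REPEAT 9 [
  -- iteration 1/9 --
  FD 12: (0,0) -> (12,0) [heading=0, draw]
  RT 40: heading 0 -> 320
  -- iteration 2/9 --
  FD 12: (12,0) -> (21.193,-7.713) [heading=320, draw]
  RT 40: heading 320 -> 280
  -- iteration 3/9 --
  FD 12: (21.193,-7.713) -> (23.276,-19.531) [heading=280, draw]
  RT 40: heading 280 -> 240
  -- iteration 4/9 --
  FD 12: (23.276,-19.531) -> (17.276,-29.923) [heading=240, draw]
  RT 40: heading 240 -> 200
  -- iteration 5/9 --
  FD 12: (17.276,-29.923) -> (6,-34.028) [heading=200, draw]
  RT 40: heading 200 -> 160
  -- iteration 6/9 --
  FD 12: (6,-34.028) -> (-5.276,-29.923) [heading=160, draw]
  RT 40: heading 160 -> 120
  -- iteration 7/9 --
  FD 12: (-5.276,-29.923) -> (-11.276,-19.531) [heading=120, draw]
  RT 40: heading 120 -> 80
  -- iteration 8/9 --
  FD 12: (-11.276,-19.531) -> (-9.193,-7.713) [heading=80, draw]
  RT 40: heading 80 -> 40
  -- iteration 9/9 --
  FD 12: (-9.193,-7.713) -> (0,0) [heading=40, draw]
  RT 40: heading 40 -> 0
]
Final: pos=(0,0), heading=0, 9 segment(s) drawn

Start position: (0, 0)
Final position: (0, 0)
Distance = 0; < 1e-6 -> CLOSED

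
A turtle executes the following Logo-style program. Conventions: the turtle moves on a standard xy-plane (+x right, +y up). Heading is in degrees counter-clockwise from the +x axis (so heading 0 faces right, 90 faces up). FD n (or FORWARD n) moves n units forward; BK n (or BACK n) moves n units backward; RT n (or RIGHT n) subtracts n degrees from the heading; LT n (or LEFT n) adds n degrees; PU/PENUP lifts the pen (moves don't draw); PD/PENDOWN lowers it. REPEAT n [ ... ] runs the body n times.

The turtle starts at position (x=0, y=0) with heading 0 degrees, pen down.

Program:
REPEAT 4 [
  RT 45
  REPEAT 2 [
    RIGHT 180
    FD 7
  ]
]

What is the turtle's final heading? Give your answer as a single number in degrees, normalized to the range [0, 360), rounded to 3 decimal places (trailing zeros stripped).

Executing turtle program step by step:
Start: pos=(0,0), heading=0, pen down
REPEAT 4 [
  -- iteration 1/4 --
  RT 45: heading 0 -> 315
  REPEAT 2 [
    -- iteration 1/2 --
    RT 180: heading 315 -> 135
    FD 7: (0,0) -> (-4.95,4.95) [heading=135, draw]
    -- iteration 2/2 --
    RT 180: heading 135 -> 315
    FD 7: (-4.95,4.95) -> (0,0) [heading=315, draw]
  ]
  -- iteration 2/4 --
  RT 45: heading 315 -> 270
  REPEAT 2 [
    -- iteration 1/2 --
    RT 180: heading 270 -> 90
    FD 7: (0,0) -> (0,7) [heading=90, draw]
    -- iteration 2/2 --
    RT 180: heading 90 -> 270
    FD 7: (0,7) -> (0,0) [heading=270, draw]
  ]
  -- iteration 3/4 --
  RT 45: heading 270 -> 225
  REPEAT 2 [
    -- iteration 1/2 --
    RT 180: heading 225 -> 45
    FD 7: (0,0) -> (4.95,4.95) [heading=45, draw]
    -- iteration 2/2 --
    RT 180: heading 45 -> 225
    FD 7: (4.95,4.95) -> (0,0) [heading=225, draw]
  ]
  -- iteration 4/4 --
  RT 45: heading 225 -> 180
  REPEAT 2 [
    -- iteration 1/2 --
    RT 180: heading 180 -> 0
    FD 7: (0,0) -> (7,0) [heading=0, draw]
    -- iteration 2/2 --
    RT 180: heading 0 -> 180
    FD 7: (7,0) -> (0,0) [heading=180, draw]
  ]
]
Final: pos=(0,0), heading=180, 8 segment(s) drawn

Answer: 180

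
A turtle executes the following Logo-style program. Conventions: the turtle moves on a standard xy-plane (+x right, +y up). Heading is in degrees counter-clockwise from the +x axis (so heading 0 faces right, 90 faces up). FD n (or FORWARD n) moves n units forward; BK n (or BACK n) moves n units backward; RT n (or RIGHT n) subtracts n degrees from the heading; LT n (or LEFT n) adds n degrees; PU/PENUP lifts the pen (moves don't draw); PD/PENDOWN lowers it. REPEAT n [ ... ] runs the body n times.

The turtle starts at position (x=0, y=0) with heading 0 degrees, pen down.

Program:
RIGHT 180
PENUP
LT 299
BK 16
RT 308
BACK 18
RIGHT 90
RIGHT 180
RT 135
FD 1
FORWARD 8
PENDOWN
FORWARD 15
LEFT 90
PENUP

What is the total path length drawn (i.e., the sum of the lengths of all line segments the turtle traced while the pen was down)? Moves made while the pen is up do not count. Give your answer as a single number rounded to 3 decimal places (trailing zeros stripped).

Answer: 15

Derivation:
Executing turtle program step by step:
Start: pos=(0,0), heading=0, pen down
RT 180: heading 0 -> 180
PU: pen up
LT 299: heading 180 -> 119
BK 16: (0,0) -> (7.757,-13.994) [heading=119, move]
RT 308: heading 119 -> 171
BK 18: (7.757,-13.994) -> (25.535,-16.81) [heading=171, move]
RT 90: heading 171 -> 81
RT 180: heading 81 -> 261
RT 135: heading 261 -> 126
FD 1: (25.535,-16.81) -> (24.948,-16.001) [heading=126, move]
FD 8: (24.948,-16.001) -> (20.245,-9.529) [heading=126, move]
PD: pen down
FD 15: (20.245,-9.529) -> (11.428,2.607) [heading=126, draw]
LT 90: heading 126 -> 216
PU: pen up
Final: pos=(11.428,2.607), heading=216, 1 segment(s) drawn

Segment lengths:
  seg 1: (20.245,-9.529) -> (11.428,2.607), length = 15
Total = 15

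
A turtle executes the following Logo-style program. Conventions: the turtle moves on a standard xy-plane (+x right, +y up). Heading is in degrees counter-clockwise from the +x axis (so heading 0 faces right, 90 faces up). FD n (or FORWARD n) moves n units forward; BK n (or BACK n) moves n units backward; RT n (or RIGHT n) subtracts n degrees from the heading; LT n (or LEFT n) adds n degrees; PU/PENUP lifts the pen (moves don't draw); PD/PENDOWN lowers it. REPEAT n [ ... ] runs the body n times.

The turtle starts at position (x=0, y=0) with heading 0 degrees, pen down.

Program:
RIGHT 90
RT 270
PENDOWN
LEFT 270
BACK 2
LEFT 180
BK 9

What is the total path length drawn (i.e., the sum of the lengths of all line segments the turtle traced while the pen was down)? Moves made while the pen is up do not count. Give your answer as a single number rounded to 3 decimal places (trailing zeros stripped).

Answer: 11

Derivation:
Executing turtle program step by step:
Start: pos=(0,0), heading=0, pen down
RT 90: heading 0 -> 270
RT 270: heading 270 -> 0
PD: pen down
LT 270: heading 0 -> 270
BK 2: (0,0) -> (0,2) [heading=270, draw]
LT 180: heading 270 -> 90
BK 9: (0,2) -> (0,-7) [heading=90, draw]
Final: pos=(0,-7), heading=90, 2 segment(s) drawn

Segment lengths:
  seg 1: (0,0) -> (0,2), length = 2
  seg 2: (0,2) -> (0,-7), length = 9
Total = 11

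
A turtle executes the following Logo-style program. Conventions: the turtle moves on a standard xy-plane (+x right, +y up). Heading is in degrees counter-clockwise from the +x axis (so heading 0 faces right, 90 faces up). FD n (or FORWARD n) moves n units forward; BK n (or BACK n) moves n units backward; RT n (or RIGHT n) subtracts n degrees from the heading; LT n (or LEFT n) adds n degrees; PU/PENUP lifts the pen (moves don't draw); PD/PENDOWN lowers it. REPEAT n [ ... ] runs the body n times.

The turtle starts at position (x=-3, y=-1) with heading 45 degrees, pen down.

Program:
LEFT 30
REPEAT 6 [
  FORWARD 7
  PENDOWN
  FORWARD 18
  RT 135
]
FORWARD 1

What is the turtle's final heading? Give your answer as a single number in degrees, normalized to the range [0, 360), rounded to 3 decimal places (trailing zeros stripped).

Answer: 345

Derivation:
Executing turtle program step by step:
Start: pos=(-3,-1), heading=45, pen down
LT 30: heading 45 -> 75
REPEAT 6 [
  -- iteration 1/6 --
  FD 7: (-3,-1) -> (-1.188,5.761) [heading=75, draw]
  PD: pen down
  FD 18: (-1.188,5.761) -> (3.47,23.148) [heading=75, draw]
  RT 135: heading 75 -> 300
  -- iteration 2/6 --
  FD 7: (3.47,23.148) -> (6.97,17.086) [heading=300, draw]
  PD: pen down
  FD 18: (6.97,17.086) -> (15.97,1.498) [heading=300, draw]
  RT 135: heading 300 -> 165
  -- iteration 3/6 --
  FD 7: (15.97,1.498) -> (9.209,3.309) [heading=165, draw]
  PD: pen down
  FD 18: (9.209,3.309) -> (-8.178,7.968) [heading=165, draw]
  RT 135: heading 165 -> 30
  -- iteration 4/6 --
  FD 7: (-8.178,7.968) -> (-2.115,11.468) [heading=30, draw]
  PD: pen down
  FD 18: (-2.115,11.468) -> (13.473,20.468) [heading=30, draw]
  RT 135: heading 30 -> 255
  -- iteration 5/6 --
  FD 7: (13.473,20.468) -> (11.661,13.707) [heading=255, draw]
  PD: pen down
  FD 18: (11.661,13.707) -> (7.002,-3.68) [heading=255, draw]
  RT 135: heading 255 -> 120
  -- iteration 6/6 --
  FD 7: (7.002,-3.68) -> (3.502,2.382) [heading=120, draw]
  PD: pen down
  FD 18: (3.502,2.382) -> (-5.498,17.97) [heading=120, draw]
  RT 135: heading 120 -> 345
]
FD 1: (-5.498,17.97) -> (-4.532,17.712) [heading=345, draw]
Final: pos=(-4.532,17.712), heading=345, 13 segment(s) drawn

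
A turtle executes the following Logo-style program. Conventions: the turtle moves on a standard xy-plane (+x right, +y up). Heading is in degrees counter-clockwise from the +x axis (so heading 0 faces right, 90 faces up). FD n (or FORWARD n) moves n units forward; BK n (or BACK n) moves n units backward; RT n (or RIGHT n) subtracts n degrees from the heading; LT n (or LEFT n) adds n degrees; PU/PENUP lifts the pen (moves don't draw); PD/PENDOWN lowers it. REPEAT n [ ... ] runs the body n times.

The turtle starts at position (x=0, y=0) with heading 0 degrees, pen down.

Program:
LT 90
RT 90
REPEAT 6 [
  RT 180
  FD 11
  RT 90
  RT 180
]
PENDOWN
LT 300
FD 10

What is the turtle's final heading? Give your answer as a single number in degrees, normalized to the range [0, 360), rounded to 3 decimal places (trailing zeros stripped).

Executing turtle program step by step:
Start: pos=(0,0), heading=0, pen down
LT 90: heading 0 -> 90
RT 90: heading 90 -> 0
REPEAT 6 [
  -- iteration 1/6 --
  RT 180: heading 0 -> 180
  FD 11: (0,0) -> (-11,0) [heading=180, draw]
  RT 90: heading 180 -> 90
  RT 180: heading 90 -> 270
  -- iteration 2/6 --
  RT 180: heading 270 -> 90
  FD 11: (-11,0) -> (-11,11) [heading=90, draw]
  RT 90: heading 90 -> 0
  RT 180: heading 0 -> 180
  -- iteration 3/6 --
  RT 180: heading 180 -> 0
  FD 11: (-11,11) -> (0,11) [heading=0, draw]
  RT 90: heading 0 -> 270
  RT 180: heading 270 -> 90
  -- iteration 4/6 --
  RT 180: heading 90 -> 270
  FD 11: (0,11) -> (0,0) [heading=270, draw]
  RT 90: heading 270 -> 180
  RT 180: heading 180 -> 0
  -- iteration 5/6 --
  RT 180: heading 0 -> 180
  FD 11: (0,0) -> (-11,0) [heading=180, draw]
  RT 90: heading 180 -> 90
  RT 180: heading 90 -> 270
  -- iteration 6/6 --
  RT 180: heading 270 -> 90
  FD 11: (-11,0) -> (-11,11) [heading=90, draw]
  RT 90: heading 90 -> 0
  RT 180: heading 0 -> 180
]
PD: pen down
LT 300: heading 180 -> 120
FD 10: (-11,11) -> (-16,19.66) [heading=120, draw]
Final: pos=(-16,19.66), heading=120, 7 segment(s) drawn

Answer: 120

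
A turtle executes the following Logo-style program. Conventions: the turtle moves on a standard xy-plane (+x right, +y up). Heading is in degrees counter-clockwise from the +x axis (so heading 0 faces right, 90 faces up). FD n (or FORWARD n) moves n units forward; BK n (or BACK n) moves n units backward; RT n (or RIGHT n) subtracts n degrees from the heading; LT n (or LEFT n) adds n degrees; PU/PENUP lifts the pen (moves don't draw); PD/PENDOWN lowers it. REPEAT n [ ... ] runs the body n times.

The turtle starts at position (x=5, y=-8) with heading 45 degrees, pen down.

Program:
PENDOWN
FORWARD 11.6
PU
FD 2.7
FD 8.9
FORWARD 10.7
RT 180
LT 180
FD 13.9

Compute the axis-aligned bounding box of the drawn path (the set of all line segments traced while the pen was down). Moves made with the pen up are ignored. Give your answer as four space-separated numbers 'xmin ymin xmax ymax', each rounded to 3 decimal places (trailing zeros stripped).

Answer: 5 -8 13.202 0.202

Derivation:
Executing turtle program step by step:
Start: pos=(5,-8), heading=45, pen down
PD: pen down
FD 11.6: (5,-8) -> (13.202,0.202) [heading=45, draw]
PU: pen up
FD 2.7: (13.202,0.202) -> (15.112,2.112) [heading=45, move]
FD 8.9: (15.112,2.112) -> (21.405,8.405) [heading=45, move]
FD 10.7: (21.405,8.405) -> (28.971,15.971) [heading=45, move]
RT 180: heading 45 -> 225
LT 180: heading 225 -> 45
FD 13.9: (28.971,15.971) -> (38.8,25.8) [heading=45, move]
Final: pos=(38.8,25.8), heading=45, 1 segment(s) drawn

Segment endpoints: x in {5, 13.202}, y in {-8, 0.202}
xmin=5, ymin=-8, xmax=13.202, ymax=0.202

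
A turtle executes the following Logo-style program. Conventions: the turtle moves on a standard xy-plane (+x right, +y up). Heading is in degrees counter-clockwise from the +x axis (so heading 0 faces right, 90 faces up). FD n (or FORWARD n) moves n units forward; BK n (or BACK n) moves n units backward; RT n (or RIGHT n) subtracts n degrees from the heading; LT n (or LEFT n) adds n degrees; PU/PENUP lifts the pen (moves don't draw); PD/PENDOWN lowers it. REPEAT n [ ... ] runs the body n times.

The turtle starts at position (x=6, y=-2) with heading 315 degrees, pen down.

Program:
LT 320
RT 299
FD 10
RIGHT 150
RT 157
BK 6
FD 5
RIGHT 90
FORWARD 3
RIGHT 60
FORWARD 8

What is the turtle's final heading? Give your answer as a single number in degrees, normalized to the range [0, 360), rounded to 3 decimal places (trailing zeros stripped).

Answer: 239

Derivation:
Executing turtle program step by step:
Start: pos=(6,-2), heading=315, pen down
LT 320: heading 315 -> 275
RT 299: heading 275 -> 336
FD 10: (6,-2) -> (15.135,-6.067) [heading=336, draw]
RT 150: heading 336 -> 186
RT 157: heading 186 -> 29
BK 6: (15.135,-6.067) -> (9.888,-8.976) [heading=29, draw]
FD 5: (9.888,-8.976) -> (14.261,-6.552) [heading=29, draw]
RT 90: heading 29 -> 299
FD 3: (14.261,-6.552) -> (15.715,-9.176) [heading=299, draw]
RT 60: heading 299 -> 239
FD 8: (15.715,-9.176) -> (11.595,-16.033) [heading=239, draw]
Final: pos=(11.595,-16.033), heading=239, 5 segment(s) drawn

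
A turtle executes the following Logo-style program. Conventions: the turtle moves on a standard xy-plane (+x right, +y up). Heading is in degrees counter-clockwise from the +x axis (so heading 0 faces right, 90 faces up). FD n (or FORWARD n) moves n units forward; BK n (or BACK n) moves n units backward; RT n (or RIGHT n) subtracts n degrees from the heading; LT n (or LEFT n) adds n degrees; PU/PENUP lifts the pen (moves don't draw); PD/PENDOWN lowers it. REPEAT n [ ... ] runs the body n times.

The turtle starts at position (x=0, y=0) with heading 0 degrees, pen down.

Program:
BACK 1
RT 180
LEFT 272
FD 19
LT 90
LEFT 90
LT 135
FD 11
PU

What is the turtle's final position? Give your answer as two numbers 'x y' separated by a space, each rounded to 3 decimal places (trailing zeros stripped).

Executing turtle program step by step:
Start: pos=(0,0), heading=0, pen down
BK 1: (0,0) -> (-1,0) [heading=0, draw]
RT 180: heading 0 -> 180
LT 272: heading 180 -> 92
FD 19: (-1,0) -> (-1.663,18.988) [heading=92, draw]
LT 90: heading 92 -> 182
LT 90: heading 182 -> 272
LT 135: heading 272 -> 47
FD 11: (-1.663,18.988) -> (5.839,27.033) [heading=47, draw]
PU: pen up
Final: pos=(5.839,27.033), heading=47, 3 segment(s) drawn

Answer: 5.839 27.033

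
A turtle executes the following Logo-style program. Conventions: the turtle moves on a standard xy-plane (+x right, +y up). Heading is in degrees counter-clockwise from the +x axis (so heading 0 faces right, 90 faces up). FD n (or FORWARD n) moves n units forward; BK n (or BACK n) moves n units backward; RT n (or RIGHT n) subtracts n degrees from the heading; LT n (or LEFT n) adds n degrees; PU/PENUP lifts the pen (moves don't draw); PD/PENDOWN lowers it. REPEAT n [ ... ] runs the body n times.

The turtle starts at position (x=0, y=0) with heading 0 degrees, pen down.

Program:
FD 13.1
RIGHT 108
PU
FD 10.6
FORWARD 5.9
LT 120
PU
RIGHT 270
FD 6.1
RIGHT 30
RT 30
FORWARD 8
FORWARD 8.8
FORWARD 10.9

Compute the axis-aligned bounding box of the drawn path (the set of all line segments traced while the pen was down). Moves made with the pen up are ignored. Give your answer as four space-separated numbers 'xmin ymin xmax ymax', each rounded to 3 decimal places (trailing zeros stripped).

Answer: 0 0 13.1 0

Derivation:
Executing turtle program step by step:
Start: pos=(0,0), heading=0, pen down
FD 13.1: (0,0) -> (13.1,0) [heading=0, draw]
RT 108: heading 0 -> 252
PU: pen up
FD 10.6: (13.1,0) -> (9.824,-10.081) [heading=252, move]
FD 5.9: (9.824,-10.081) -> (8.001,-15.692) [heading=252, move]
LT 120: heading 252 -> 12
PU: pen up
RT 270: heading 12 -> 102
FD 6.1: (8.001,-15.692) -> (6.733,-9.726) [heading=102, move]
RT 30: heading 102 -> 72
RT 30: heading 72 -> 42
FD 8: (6.733,-9.726) -> (12.678,-4.373) [heading=42, move]
FD 8.8: (12.678,-4.373) -> (19.218,1.516) [heading=42, move]
FD 10.9: (19.218,1.516) -> (27.318,8.809) [heading=42, move]
Final: pos=(27.318,8.809), heading=42, 1 segment(s) drawn

Segment endpoints: x in {0, 13.1}, y in {0}
xmin=0, ymin=0, xmax=13.1, ymax=0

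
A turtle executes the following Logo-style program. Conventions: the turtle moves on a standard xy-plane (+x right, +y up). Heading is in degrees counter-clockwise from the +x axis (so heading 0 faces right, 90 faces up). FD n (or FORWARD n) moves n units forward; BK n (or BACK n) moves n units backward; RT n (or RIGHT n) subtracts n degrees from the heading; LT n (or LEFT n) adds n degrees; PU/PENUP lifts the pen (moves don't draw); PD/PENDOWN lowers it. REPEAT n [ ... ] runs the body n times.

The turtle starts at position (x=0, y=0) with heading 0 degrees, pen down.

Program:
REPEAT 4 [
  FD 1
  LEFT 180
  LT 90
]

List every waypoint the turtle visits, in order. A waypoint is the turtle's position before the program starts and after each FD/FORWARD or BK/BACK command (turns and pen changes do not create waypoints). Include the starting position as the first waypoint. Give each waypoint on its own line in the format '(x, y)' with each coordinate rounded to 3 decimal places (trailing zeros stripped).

Answer: (0, 0)
(1, 0)
(1, -1)
(0, -1)
(0, 0)

Derivation:
Executing turtle program step by step:
Start: pos=(0,0), heading=0, pen down
REPEAT 4 [
  -- iteration 1/4 --
  FD 1: (0,0) -> (1,0) [heading=0, draw]
  LT 180: heading 0 -> 180
  LT 90: heading 180 -> 270
  -- iteration 2/4 --
  FD 1: (1,0) -> (1,-1) [heading=270, draw]
  LT 180: heading 270 -> 90
  LT 90: heading 90 -> 180
  -- iteration 3/4 --
  FD 1: (1,-1) -> (0,-1) [heading=180, draw]
  LT 180: heading 180 -> 0
  LT 90: heading 0 -> 90
  -- iteration 4/4 --
  FD 1: (0,-1) -> (0,0) [heading=90, draw]
  LT 180: heading 90 -> 270
  LT 90: heading 270 -> 0
]
Final: pos=(0,0), heading=0, 4 segment(s) drawn
Waypoints (5 total):
(0, 0)
(1, 0)
(1, -1)
(0, -1)
(0, 0)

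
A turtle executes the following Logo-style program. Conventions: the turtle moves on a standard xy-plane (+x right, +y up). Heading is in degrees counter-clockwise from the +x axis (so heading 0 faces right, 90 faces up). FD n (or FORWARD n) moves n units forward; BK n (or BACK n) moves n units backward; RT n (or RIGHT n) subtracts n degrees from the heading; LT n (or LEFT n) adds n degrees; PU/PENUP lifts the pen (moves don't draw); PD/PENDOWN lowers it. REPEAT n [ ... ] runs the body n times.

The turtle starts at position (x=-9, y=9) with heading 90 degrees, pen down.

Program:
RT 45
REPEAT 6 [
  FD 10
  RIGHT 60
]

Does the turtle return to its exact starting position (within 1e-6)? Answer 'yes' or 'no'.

Answer: yes

Derivation:
Executing turtle program step by step:
Start: pos=(-9,9), heading=90, pen down
RT 45: heading 90 -> 45
REPEAT 6 [
  -- iteration 1/6 --
  FD 10: (-9,9) -> (-1.929,16.071) [heading=45, draw]
  RT 60: heading 45 -> 345
  -- iteration 2/6 --
  FD 10: (-1.929,16.071) -> (7.73,13.483) [heading=345, draw]
  RT 60: heading 345 -> 285
  -- iteration 3/6 --
  FD 10: (7.73,13.483) -> (10.319,3.824) [heading=285, draw]
  RT 60: heading 285 -> 225
  -- iteration 4/6 --
  FD 10: (10.319,3.824) -> (3.247,-3.247) [heading=225, draw]
  RT 60: heading 225 -> 165
  -- iteration 5/6 --
  FD 10: (3.247,-3.247) -> (-6.412,-0.659) [heading=165, draw]
  RT 60: heading 165 -> 105
  -- iteration 6/6 --
  FD 10: (-6.412,-0.659) -> (-9,9) [heading=105, draw]
  RT 60: heading 105 -> 45
]
Final: pos=(-9,9), heading=45, 6 segment(s) drawn

Start position: (-9, 9)
Final position: (-9, 9)
Distance = 0; < 1e-6 -> CLOSED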